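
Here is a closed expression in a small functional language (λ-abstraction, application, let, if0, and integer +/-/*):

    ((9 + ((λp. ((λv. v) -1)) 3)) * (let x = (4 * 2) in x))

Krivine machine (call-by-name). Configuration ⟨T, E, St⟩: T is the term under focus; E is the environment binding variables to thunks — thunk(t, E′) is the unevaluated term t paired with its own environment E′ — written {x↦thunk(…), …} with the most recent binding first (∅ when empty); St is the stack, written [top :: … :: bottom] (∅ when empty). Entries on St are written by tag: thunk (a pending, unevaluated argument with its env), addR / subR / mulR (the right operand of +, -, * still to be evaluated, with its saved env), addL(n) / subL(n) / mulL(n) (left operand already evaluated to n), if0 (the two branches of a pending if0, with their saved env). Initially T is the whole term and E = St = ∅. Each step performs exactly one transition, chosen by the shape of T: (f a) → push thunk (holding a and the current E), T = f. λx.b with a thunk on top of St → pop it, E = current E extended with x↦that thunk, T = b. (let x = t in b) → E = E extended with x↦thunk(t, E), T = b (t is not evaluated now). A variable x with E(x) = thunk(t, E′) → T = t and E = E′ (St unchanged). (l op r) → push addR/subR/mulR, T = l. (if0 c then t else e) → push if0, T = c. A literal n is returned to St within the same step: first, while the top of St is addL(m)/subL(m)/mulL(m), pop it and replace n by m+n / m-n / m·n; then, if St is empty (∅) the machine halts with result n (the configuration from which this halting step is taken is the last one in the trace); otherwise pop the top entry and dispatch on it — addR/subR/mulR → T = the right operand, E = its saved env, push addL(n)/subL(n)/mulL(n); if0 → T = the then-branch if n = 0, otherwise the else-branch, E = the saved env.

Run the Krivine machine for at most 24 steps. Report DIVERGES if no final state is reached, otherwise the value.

[0] <T=((9 + ((λp. ((λv. v) -1)) 3)) * (let x = (4 * 2) in x)), E=∅, St=∅>
[1] <T=(9 + ((λp. ((λv. v) -1)) 3)), E=∅, St=[mulR]>
[2] <T=9, E=∅, St=[addR :: mulR]>
[3] <T=((λp. ((λv. v) -1)) 3), E=∅, St=[addL(9) :: mulR]>
[4] <T=(λp. ((λv. v) -1)), E=∅, St=[thunk :: addL(9) :: mulR]>
[5] <T=((λv. v) -1), E={p↦thunk(3, ∅)}, St=[addL(9) :: mulR]>
[6] <T=(λv. v), E={p↦thunk(3, ∅)}, St=[thunk :: addL(9) :: mulR]>
[7] <T=v, E={v↦thunk(-1, {p↦thunk(3, ∅)}), p↦thunk(3, ∅)}, St=[addL(9) :: mulR]>
[8] <T=-1, E={p↦thunk(3, ∅)}, St=[addL(9) :: mulR]>
[9] <T=(let x = (4 * 2) in x), E=∅, St=[mulL(8)]>
[10] <T=x, E={x↦thunk((4 * 2), ∅)}, St=[mulL(8)]>
[11] <T=(4 * 2), E=∅, St=[mulL(8)]>
[12] <T=4, E=∅, St=[mulR :: mulL(8)]>
[13] <T=2, E=∅, St=[mulL(4) :: mulL(8)]>
→ final value 64

Answer: 64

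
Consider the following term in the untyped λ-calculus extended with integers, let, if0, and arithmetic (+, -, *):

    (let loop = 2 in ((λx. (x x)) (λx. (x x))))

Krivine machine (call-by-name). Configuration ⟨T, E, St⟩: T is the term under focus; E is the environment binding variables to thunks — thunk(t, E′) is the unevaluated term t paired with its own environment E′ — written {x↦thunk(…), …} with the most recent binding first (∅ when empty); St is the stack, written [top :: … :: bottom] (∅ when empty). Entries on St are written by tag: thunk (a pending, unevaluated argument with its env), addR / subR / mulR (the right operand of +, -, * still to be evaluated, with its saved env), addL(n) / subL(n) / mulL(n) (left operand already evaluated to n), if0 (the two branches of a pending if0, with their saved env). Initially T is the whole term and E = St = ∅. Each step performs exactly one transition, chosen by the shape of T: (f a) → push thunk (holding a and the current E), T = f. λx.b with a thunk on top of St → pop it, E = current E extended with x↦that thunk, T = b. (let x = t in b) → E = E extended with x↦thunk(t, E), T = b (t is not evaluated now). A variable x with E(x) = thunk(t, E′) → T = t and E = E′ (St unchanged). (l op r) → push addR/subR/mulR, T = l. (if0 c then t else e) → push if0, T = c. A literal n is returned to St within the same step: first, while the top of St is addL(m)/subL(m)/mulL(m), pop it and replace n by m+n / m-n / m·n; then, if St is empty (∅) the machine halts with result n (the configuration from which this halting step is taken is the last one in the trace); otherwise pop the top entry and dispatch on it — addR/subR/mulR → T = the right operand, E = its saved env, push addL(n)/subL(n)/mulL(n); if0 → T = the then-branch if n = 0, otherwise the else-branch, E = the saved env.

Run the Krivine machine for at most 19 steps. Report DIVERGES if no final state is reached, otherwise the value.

Answer: DIVERGES (no final state within 19 steps)

Machine steps:
t=0: ⟨T=(let loop = 2 in ((λx. (x x)) (λx. (x x)))); E=∅; St=∅⟩
t=1: ⟨T=((λx. (x x)) (λx. (x x))); E={loop↦thunk(2, ∅)}; St=∅⟩
t=2: ⟨T=(λx. (x x)); E={loop↦thunk(2, ∅)}; St=[thunk]⟩
t=3: ⟨T=(x x); E={x↦thunk((λx. (x x)), {loop↦thunk(2, ∅)}), loop↦thunk(2, ∅)}; St=∅⟩
t=4: ⟨T=x; E={x↦thunk((λx. (x x)), {loop↦thunk(2, ∅)}), loop↦thunk(2, ∅)}; St=[thunk]⟩
t=5: ⟨T=(λx. (x x)); E={loop↦thunk(2, ∅)}; St=[thunk]⟩
t=6: ⟨T=(x x); E={x↦thunk(x, {x↦thunk((λx. (x x)), {loop↦thunk(2, ∅)}), loop↦thunk(2, ∅)}), loop↦thunk(2, ∅)}; St=∅⟩
t=7: ⟨T=x; E={x↦thunk(x, {x↦thunk((λx. (x x)), {loop↦thunk(2, ∅)}), loop↦thunk(2, ∅)}), loop↦thunk(2, ∅)}; St=[thunk]⟩
t=8: ⟨T=x; E={x↦thunk((λx. (x x)), {loop↦thunk(2, ∅)}), loop↦thunk(2, ∅)}; St=[thunk]⟩
t=9: ⟨T=(λx. (x x)); E={loop↦thunk(2, ∅)}; St=[thunk]⟩
t=10: ⟨T=(x x); E={x↦thunk(x, {x↦thunk(x, {x↦thunk((λx. (x x)), {loop↦thunk(2, ∅)}), loop↦thunk(2, ∅)}), loop↦thunk(2, ∅)}), loop↦thunk(2, ∅)}; St=∅⟩
t=11: ⟨T=x; E={x↦thunk(x, {x↦thunk(x, {x↦thunk((λx. (x x)), {loop↦thunk(2, ∅)}), loop↦thunk(2, ∅)}), loop↦thunk(2, ∅)}), loop↦thunk(2, ∅)}; St=[thunk]⟩
t=12: ⟨T=x; E={x↦thunk(x, {x↦thunk((λx. (x x)), {loop↦thunk(2, ∅)}), loop↦thunk(2, ∅)}), loop↦thunk(2, ∅)}; St=[thunk]⟩
t=13: ⟨T=x; E={x↦thunk((λx. (x x)), {loop↦thunk(2, ∅)}), loop↦thunk(2, ∅)}; St=[thunk]⟩
t=14: ⟨T=(λx. (x x)); E={loop↦thunk(2, ∅)}; St=[thunk]⟩
t=15: ⟨T=(x x); E={x↦thunk(x, {x↦thunk(x, {x↦thunk(x, {x↦thunk((λx. (x x)), {loop↦thunk(2, ∅)}), loop↦thunk(2, ∅)}), loop↦thunk(2, ∅)}), loop↦thunk(2, ∅)}), loop↦thunk(2, ∅)}; St=∅⟩
t=16: ⟨T=x; E={x↦thunk(x, {x↦thunk(x, {x↦thunk(x, {x↦thunk((λx. (x x)), {loop↦thunk(2, ∅)}), loop↦thunk(2, ∅)}), loop↦thunk(2, ∅)}), loop↦thunk(2, ∅)}), loop↦thunk(2, ∅)}; St=[thunk]⟩
t=17: ⟨T=x; E={x↦thunk(x, {x↦thunk(x, {x↦thunk((λx. (x x)), {loop↦thunk(2, ∅)}), loop↦thunk(2, ∅)}), loop↦thunk(2, ∅)}), loop↦thunk(2, ∅)}; St=[thunk]⟩
t=18: ⟨T=x; E={x↦thunk(x, {x↦thunk((λx. (x x)), {loop↦thunk(2, ∅)}), loop↦thunk(2, ∅)}), loop↦thunk(2, ∅)}; St=[thunk]⟩
t=19: ⟨T=x; E={x↦thunk((λx. (x x)), {loop↦thunk(2, ∅)}), loop↦thunk(2, ∅)}; St=[thunk]⟩
→ 19 transitions taken and the configuration is still not final: no result within 19 steps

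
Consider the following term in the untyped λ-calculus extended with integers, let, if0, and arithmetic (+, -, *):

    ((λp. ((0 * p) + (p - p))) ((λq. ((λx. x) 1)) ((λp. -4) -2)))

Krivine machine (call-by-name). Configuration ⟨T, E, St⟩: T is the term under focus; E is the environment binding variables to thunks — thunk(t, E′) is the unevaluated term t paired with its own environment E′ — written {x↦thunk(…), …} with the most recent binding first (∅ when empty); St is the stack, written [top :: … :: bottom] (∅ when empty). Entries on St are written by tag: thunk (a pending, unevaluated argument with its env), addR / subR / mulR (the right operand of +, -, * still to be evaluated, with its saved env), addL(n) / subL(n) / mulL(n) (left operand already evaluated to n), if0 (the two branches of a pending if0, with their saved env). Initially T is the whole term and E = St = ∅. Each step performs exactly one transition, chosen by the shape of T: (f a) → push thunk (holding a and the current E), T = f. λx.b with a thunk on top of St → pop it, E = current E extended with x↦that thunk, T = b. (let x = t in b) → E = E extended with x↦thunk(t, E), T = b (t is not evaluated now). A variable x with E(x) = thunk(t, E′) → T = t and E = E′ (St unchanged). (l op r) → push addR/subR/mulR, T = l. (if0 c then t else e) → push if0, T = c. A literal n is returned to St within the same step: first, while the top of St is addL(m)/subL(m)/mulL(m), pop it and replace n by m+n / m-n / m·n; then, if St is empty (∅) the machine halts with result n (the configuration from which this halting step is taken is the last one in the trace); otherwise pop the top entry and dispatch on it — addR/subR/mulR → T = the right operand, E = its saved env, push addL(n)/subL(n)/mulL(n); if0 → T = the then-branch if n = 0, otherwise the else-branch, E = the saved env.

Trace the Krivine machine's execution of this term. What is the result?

0. [T=((λp. ((0 * p) + (p - p))) ((λq. ((λx. x) 1)) ((λp. -4) -2))) | E=∅ | St=∅]
1. [T=(λp. ((0 * p) + (p - p))) | E=∅ | St=[thunk]]
2. [T=((0 * p) + (p - p)) | E={p↦thunk(((λq. ((λx. x) 1)) ((λp. -4) -2)), ∅)} | St=∅]
3. [T=(0 * p) | E={p↦thunk(((λq. ((λx. x) 1)) ((λp. -4) -2)), ∅)} | St=[addR]]
4. [T=0 | E={p↦thunk(((λq. ((λx. x) 1)) ((λp. -4) -2)), ∅)} | St=[mulR :: addR]]
5. [T=p | E={p↦thunk(((λq. ((λx. x) 1)) ((λp. -4) -2)), ∅)} | St=[mulL(0) :: addR]]
6. [T=((λq. ((λx. x) 1)) ((λp. -4) -2)) | E=∅ | St=[mulL(0) :: addR]]
7. [T=(λq. ((λx. x) 1)) | E=∅ | St=[thunk :: mulL(0) :: addR]]
8. [T=((λx. x) 1) | E={q↦thunk(((λp. -4) -2), ∅)} | St=[mulL(0) :: addR]]
9. [T=(λx. x) | E={q↦thunk(((λp. -4) -2), ∅)} | St=[thunk :: mulL(0) :: addR]]
10. [T=x | E={x↦thunk(1, {q↦thunk(((λp. -4) -2), ∅)}), q↦thunk(((λp. -4) -2), ∅)} | St=[mulL(0) :: addR]]
11. [T=1 | E={q↦thunk(((λp. -4) -2), ∅)} | St=[mulL(0) :: addR]]
12. [T=(p - p) | E={p↦thunk(((λq. ((λx. x) 1)) ((λp. -4) -2)), ∅)} | St=[addL(0)]]
13. [T=p | E={p↦thunk(((λq. ((λx. x) 1)) ((λp. -4) -2)), ∅)} | St=[subR :: addL(0)]]
14. [T=((λq. ((λx. x) 1)) ((λp. -4) -2)) | E=∅ | St=[subR :: addL(0)]]
15. [T=(λq. ((λx. x) 1)) | E=∅ | St=[thunk :: subR :: addL(0)]]
16. [T=((λx. x) 1) | E={q↦thunk(((λp. -4) -2), ∅)} | St=[subR :: addL(0)]]
17. [T=(λx. x) | E={q↦thunk(((λp. -4) -2), ∅)} | St=[thunk :: subR :: addL(0)]]
18. [T=x | E={x↦thunk(1, {q↦thunk(((λp. -4) -2), ∅)}), q↦thunk(((λp. -4) -2), ∅)} | St=[subR :: addL(0)]]
19. [T=1 | E={q↦thunk(((λp. -4) -2), ∅)} | St=[subR :: addL(0)]]
20. [T=p | E={p↦thunk(((λq. ((λx. x) 1)) ((λp. -4) -2)), ∅)} | St=[subL(1) :: addL(0)]]
21. [T=((λq. ((λx. x) 1)) ((λp. -4) -2)) | E=∅ | St=[subL(1) :: addL(0)]]
22. [T=(λq. ((λx. x) 1)) | E=∅ | St=[thunk :: subL(1) :: addL(0)]]
23. [T=((λx. x) 1) | E={q↦thunk(((λp. -4) -2), ∅)} | St=[subL(1) :: addL(0)]]
24. [T=(λx. x) | E={q↦thunk(((λp. -4) -2), ∅)} | St=[thunk :: subL(1) :: addL(0)]]
25. [T=x | E={x↦thunk(1, {q↦thunk(((λp. -4) -2), ∅)}), q↦thunk(((λp. -4) -2), ∅)} | St=[subL(1) :: addL(0)]]
26. [T=1 | E={q↦thunk(((λp. -4) -2), ∅)} | St=[subL(1) :: addL(0)]]
→ final value 0

Answer: 0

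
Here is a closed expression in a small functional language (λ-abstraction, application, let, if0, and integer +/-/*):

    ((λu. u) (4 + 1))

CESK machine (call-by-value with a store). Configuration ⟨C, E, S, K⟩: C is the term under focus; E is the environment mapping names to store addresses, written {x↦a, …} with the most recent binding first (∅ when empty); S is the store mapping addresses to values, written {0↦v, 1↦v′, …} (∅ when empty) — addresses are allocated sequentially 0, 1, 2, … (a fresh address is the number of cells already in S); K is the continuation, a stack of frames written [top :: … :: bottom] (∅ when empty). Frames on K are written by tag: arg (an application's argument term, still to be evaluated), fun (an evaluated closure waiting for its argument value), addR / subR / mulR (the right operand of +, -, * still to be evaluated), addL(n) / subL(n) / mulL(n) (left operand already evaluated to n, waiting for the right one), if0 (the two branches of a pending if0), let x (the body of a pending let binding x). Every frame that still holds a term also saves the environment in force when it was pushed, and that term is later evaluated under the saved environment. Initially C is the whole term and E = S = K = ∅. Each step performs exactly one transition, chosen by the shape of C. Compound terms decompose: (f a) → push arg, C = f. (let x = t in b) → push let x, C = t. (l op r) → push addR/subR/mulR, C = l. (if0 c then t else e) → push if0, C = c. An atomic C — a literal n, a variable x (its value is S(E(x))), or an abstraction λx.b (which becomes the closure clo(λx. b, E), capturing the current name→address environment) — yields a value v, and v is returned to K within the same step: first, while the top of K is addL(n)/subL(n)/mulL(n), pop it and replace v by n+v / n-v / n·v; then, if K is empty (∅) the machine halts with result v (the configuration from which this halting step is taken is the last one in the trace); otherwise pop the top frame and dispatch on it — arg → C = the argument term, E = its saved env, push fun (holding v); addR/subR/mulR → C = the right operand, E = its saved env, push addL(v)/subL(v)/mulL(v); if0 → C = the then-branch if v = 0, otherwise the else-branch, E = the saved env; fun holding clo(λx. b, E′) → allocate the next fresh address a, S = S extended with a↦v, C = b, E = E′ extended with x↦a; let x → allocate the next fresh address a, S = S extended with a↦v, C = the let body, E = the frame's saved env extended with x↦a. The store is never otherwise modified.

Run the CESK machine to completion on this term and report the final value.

Answer: 5

Execution trace:
[0] <C=((λu. u) (4 + 1)), E=∅, S=∅, K=∅>
[1] <C=(λu. u), E=∅, S=∅, K=[arg]>
[2] <C=(4 + 1), E=∅, S=∅, K=[fun]>
[3] <C=4, E=∅, S=∅, K=[addR :: fun]>
[4] <C=1, E=∅, S=∅, K=[addL(4) :: fun]>
[5] <C=u, E={u↦0}, S={0↦5}, K=∅>
→ final value 5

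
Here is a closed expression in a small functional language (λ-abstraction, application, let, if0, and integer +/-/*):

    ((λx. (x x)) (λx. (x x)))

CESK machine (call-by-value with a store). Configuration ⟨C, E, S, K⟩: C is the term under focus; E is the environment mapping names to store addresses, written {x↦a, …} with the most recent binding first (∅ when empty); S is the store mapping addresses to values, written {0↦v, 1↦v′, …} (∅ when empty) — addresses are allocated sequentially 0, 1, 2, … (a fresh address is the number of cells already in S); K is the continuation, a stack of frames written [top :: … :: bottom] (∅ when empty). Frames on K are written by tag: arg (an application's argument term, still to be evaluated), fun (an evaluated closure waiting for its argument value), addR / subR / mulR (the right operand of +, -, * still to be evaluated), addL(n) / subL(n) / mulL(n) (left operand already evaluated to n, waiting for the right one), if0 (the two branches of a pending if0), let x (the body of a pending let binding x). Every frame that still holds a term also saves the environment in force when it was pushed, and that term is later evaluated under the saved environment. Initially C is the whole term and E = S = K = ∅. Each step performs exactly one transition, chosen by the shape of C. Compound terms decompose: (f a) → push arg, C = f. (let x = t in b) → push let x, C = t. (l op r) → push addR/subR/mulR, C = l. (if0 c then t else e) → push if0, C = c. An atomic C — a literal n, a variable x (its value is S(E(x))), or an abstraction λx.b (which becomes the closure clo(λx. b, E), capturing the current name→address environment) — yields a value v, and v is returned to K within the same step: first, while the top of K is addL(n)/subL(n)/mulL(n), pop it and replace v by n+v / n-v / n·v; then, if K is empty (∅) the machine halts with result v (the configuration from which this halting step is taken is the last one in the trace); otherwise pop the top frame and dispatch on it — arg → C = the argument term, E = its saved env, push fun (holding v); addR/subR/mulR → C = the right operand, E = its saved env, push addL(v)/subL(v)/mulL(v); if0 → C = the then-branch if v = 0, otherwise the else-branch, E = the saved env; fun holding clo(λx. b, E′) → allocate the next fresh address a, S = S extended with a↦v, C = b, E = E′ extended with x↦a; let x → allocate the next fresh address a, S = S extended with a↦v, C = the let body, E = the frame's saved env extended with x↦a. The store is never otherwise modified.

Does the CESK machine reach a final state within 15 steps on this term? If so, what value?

Answer: DIVERGES (no final state within 15 steps)

Derivation:
t=0: ⟨C=((λx. (x x)) (λx. (x x))); E=∅; S=∅; K=∅⟩
t=1: ⟨C=(λx. (x x)); E=∅; S=∅; K=[arg]⟩
t=2: ⟨C=(λx. (x x)); E=∅; S=∅; K=[fun]⟩
t=3: ⟨C=(x x); E={x↦0}; S={0↦clo(λx. (x x), ∅)}; K=∅⟩
t=4: ⟨C=x; E={x↦0}; S={0↦clo(λx. (x x), ∅)}; K=[arg]⟩
t=5: ⟨C=x; E={x↦0}; S={0↦clo(λx. (x x), ∅)}; K=[fun]⟩
t=6: ⟨C=(x x); E={x↦1}; S={0↦clo(λx. (x x), ∅), 1↦clo(λx. (x x), ∅)}; K=∅⟩
t=7: ⟨C=x; E={x↦1}; S={0↦clo(λx. (x x), ∅), 1↦clo(λx. (x x), ∅)}; K=[arg]⟩
t=8: ⟨C=x; E={x↦1}; S={0↦clo(λx. (x x), ∅), 1↦clo(λx. (x x), ∅)}; K=[fun]⟩
t=9: ⟨C=(x x); E={x↦2}; S={0↦clo(λx. (x x), ∅), 1↦clo(λx. (x x), ∅), 2↦clo(λx. (x x), ∅)}; K=∅⟩
t=10: ⟨C=x; E={x↦2}; S={0↦clo(λx. (x x), ∅), 1↦clo(λx. (x x), ∅), 2↦clo(λx. (x x), ∅)}; K=[arg]⟩
t=11: ⟨C=x; E={x↦2}; S={0↦clo(λx. (x x), ∅), 1↦clo(λx. (x x), ∅), 2↦clo(λx. (x x), ∅)}; K=[fun]⟩
t=12: ⟨C=(x x); E={x↦3}; S={0↦clo(λx. (x x), ∅), 1↦clo(λx. (x x), ∅), 2↦clo(λx. (x x), ∅), 3↦clo(λx. (x x), ∅)}; K=∅⟩
t=13: ⟨C=x; E={x↦3}; S={0↦clo(λx. (x x), ∅), 1↦clo(λx. (x x), ∅), 2↦clo(λx. (x x), ∅), 3↦clo(λx. (x x), ∅)}; K=[arg]⟩
t=14: ⟨C=x; E={x↦3}; S={0↦clo(λx. (x x), ∅), 1↦clo(λx. (x x), ∅), 2↦clo(λx. (x x), ∅), 3↦clo(λx. (x x), ∅)}; K=[fun]⟩
t=15: ⟨C=(x x); E={x↦4}; S={0↦clo(λx. (x x), ∅), 1↦clo(λx. (x x), ∅), 2↦clo(λx. (x x), ∅), 3↦clo(λx. (x x), ∅), 4↦clo(λx. (x x), ∅)}; K=∅⟩
→ 15 transitions taken and the configuration is still not final: no result within 15 steps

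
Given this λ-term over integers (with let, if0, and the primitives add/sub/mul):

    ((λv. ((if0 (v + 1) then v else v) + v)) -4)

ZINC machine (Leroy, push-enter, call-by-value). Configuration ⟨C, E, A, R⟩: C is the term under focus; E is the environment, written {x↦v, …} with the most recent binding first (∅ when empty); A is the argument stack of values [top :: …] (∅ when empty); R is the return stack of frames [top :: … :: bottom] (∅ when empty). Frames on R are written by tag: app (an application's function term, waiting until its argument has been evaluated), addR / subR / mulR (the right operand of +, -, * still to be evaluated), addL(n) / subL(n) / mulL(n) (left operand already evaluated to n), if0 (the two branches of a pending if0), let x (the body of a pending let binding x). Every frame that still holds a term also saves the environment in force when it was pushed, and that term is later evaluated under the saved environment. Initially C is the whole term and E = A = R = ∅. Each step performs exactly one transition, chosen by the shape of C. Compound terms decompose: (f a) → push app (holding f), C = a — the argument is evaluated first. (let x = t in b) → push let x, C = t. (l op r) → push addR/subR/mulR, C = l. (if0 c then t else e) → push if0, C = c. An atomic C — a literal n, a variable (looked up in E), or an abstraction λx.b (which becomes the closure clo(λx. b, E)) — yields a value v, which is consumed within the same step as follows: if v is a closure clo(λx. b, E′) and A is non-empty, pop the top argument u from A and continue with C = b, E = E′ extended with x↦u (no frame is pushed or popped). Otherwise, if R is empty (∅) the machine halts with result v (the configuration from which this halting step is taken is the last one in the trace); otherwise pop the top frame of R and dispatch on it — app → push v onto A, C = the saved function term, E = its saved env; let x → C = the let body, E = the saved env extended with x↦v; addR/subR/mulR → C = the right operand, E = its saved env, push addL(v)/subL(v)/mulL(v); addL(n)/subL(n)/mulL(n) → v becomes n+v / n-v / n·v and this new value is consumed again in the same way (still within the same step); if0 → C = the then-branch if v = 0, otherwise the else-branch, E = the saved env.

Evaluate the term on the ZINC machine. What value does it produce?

t=0: <C=((λv. ((if0 (v + 1) then v else v) + v)) -4), E=∅, A=∅, R=∅>
t=1: <C=-4, E=∅, A=∅, R=[app]>
t=2: <C=(λv. ((if0 (v + 1) then v else v) + v)), E=∅, A=[-4], R=∅>
t=3: <C=((if0 (v + 1) then v else v) + v), E={v↦-4}, A=∅, R=∅>
t=4: <C=(if0 (v + 1) then v else v), E={v↦-4}, A=∅, R=[addR]>
t=5: <C=(v + 1), E={v↦-4}, A=∅, R=[if0 :: addR]>
t=6: <C=v, E={v↦-4}, A=∅, R=[addR :: if0 :: addR]>
t=7: <C=1, E={v↦-4}, A=∅, R=[addL(-4) :: if0 :: addR]>
t=8: <C=v, E={v↦-4}, A=∅, R=[addR]>
t=9: <C=v, E={v↦-4}, A=∅, R=[addL(-4)]>
→ final value -8

Answer: -8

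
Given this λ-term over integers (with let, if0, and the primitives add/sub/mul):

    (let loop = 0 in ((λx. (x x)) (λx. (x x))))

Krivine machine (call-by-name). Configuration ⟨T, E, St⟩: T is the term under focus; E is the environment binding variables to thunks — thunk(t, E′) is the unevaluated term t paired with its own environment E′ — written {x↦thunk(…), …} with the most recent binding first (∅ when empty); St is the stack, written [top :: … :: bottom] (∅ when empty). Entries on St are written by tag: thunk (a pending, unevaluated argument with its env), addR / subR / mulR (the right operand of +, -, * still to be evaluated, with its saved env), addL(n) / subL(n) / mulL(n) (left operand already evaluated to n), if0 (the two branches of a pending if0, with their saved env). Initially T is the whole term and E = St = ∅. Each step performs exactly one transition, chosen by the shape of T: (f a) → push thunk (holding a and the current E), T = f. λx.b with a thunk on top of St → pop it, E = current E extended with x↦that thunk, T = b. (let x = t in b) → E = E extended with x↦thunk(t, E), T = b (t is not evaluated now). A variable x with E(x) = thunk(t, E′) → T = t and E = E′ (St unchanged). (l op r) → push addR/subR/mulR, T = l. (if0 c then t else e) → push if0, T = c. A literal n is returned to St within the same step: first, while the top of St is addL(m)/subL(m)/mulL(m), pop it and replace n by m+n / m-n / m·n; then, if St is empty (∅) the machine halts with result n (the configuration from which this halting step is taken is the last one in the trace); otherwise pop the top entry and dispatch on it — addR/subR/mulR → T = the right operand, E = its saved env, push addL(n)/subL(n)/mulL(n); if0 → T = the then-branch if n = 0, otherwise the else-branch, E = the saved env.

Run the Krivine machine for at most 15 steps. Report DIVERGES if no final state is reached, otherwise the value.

0. ⟨T=(let loop = 0 in ((λx. (x x)) (λx. (x x)))); E=∅; St=∅⟩
1. ⟨T=((λx. (x x)) (λx. (x x))); E={loop↦thunk(0, ∅)}; St=∅⟩
2. ⟨T=(λx. (x x)); E={loop↦thunk(0, ∅)}; St=[thunk]⟩
3. ⟨T=(x x); E={x↦thunk((λx. (x x)), {loop↦thunk(0, ∅)}), loop↦thunk(0, ∅)}; St=∅⟩
4. ⟨T=x; E={x↦thunk((λx. (x x)), {loop↦thunk(0, ∅)}), loop↦thunk(0, ∅)}; St=[thunk]⟩
5. ⟨T=(λx. (x x)); E={loop↦thunk(0, ∅)}; St=[thunk]⟩
6. ⟨T=(x x); E={x↦thunk(x, {x↦thunk((λx. (x x)), {loop↦thunk(0, ∅)}), loop↦thunk(0, ∅)}), loop↦thunk(0, ∅)}; St=∅⟩
7. ⟨T=x; E={x↦thunk(x, {x↦thunk((λx. (x x)), {loop↦thunk(0, ∅)}), loop↦thunk(0, ∅)}), loop↦thunk(0, ∅)}; St=[thunk]⟩
8. ⟨T=x; E={x↦thunk((λx. (x x)), {loop↦thunk(0, ∅)}), loop↦thunk(0, ∅)}; St=[thunk]⟩
9. ⟨T=(λx. (x x)); E={loop↦thunk(0, ∅)}; St=[thunk]⟩
10. ⟨T=(x x); E={x↦thunk(x, {x↦thunk(x, {x↦thunk((λx. (x x)), {loop↦thunk(0, ∅)}), loop↦thunk(0, ∅)}), loop↦thunk(0, ∅)}), loop↦thunk(0, ∅)}; St=∅⟩
11. ⟨T=x; E={x↦thunk(x, {x↦thunk(x, {x↦thunk((λx. (x x)), {loop↦thunk(0, ∅)}), loop↦thunk(0, ∅)}), loop↦thunk(0, ∅)}), loop↦thunk(0, ∅)}; St=[thunk]⟩
12. ⟨T=x; E={x↦thunk(x, {x↦thunk((λx. (x x)), {loop↦thunk(0, ∅)}), loop↦thunk(0, ∅)}), loop↦thunk(0, ∅)}; St=[thunk]⟩
13. ⟨T=x; E={x↦thunk((λx. (x x)), {loop↦thunk(0, ∅)}), loop↦thunk(0, ∅)}; St=[thunk]⟩
14. ⟨T=(λx. (x x)); E={loop↦thunk(0, ∅)}; St=[thunk]⟩
15. ⟨T=(x x); E={x↦thunk(x, {x↦thunk(x, {x↦thunk(x, {x↦thunk((λx. (x x)), {loop↦thunk(0, ∅)}), loop↦thunk(0, ∅)}), loop↦thunk(0, ∅)}), loop↦thunk(0, ∅)}), loop↦thunk(0, ∅)}; St=∅⟩
→ 15 transitions taken and the configuration is still not final: no result within 15 steps

Answer: DIVERGES (no final state within 15 steps)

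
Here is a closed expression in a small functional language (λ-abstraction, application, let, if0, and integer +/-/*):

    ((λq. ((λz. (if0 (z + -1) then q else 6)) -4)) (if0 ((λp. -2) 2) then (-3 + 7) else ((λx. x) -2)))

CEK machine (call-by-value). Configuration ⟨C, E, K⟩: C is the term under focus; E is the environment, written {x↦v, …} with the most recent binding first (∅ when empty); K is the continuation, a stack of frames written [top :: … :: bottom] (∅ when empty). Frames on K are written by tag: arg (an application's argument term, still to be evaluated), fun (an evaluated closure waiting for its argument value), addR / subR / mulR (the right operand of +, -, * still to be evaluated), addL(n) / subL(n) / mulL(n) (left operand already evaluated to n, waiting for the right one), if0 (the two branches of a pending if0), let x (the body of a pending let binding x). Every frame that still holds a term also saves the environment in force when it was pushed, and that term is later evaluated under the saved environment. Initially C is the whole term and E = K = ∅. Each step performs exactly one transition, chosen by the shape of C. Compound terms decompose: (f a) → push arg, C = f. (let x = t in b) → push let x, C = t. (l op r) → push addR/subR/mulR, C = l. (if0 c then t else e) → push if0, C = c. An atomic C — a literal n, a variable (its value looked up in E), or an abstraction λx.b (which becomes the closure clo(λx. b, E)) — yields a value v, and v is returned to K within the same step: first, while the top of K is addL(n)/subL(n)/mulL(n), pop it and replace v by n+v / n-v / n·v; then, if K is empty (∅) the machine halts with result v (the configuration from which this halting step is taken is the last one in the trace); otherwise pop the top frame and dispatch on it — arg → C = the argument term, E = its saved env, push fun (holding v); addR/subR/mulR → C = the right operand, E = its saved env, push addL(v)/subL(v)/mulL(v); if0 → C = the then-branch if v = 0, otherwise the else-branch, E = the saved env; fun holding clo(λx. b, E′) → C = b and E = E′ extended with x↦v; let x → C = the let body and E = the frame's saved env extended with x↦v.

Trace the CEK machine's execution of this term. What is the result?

Answer: 6

Derivation:
[0] <C=((λq. ((λz. (if0 (z + -1) then q else 6)) -4)) (if0 ((λp. -2) 2) then (-3 + 7) else ((λx. x) -2))), E=∅, K=∅>
[1] <C=(λq. ((λz. (if0 (z + -1) then q else 6)) -4)), E=∅, K=[arg]>
[2] <C=(if0 ((λp. -2) 2) then (-3 + 7) else ((λx. x) -2)), E=∅, K=[fun]>
[3] <C=((λp. -2) 2), E=∅, K=[if0 :: fun]>
[4] <C=(λp. -2), E=∅, K=[arg :: if0 :: fun]>
[5] <C=2, E=∅, K=[fun :: if0 :: fun]>
[6] <C=-2, E={p↦2}, K=[if0 :: fun]>
[7] <C=((λx. x) -2), E=∅, K=[fun]>
[8] <C=(λx. x), E=∅, K=[arg :: fun]>
[9] <C=-2, E=∅, K=[fun :: fun]>
[10] <C=x, E={x↦-2}, K=[fun]>
[11] <C=((λz. (if0 (z + -1) then q else 6)) -4), E={q↦-2}, K=∅>
[12] <C=(λz. (if0 (z + -1) then q else 6)), E={q↦-2}, K=[arg]>
[13] <C=-4, E={q↦-2}, K=[fun]>
[14] <C=(if0 (z + -1) then q else 6), E={z↦-4, q↦-2}, K=∅>
[15] <C=(z + -1), E={z↦-4, q↦-2}, K=[if0]>
[16] <C=z, E={z↦-4, q↦-2}, K=[addR :: if0]>
[17] <C=-1, E={z↦-4, q↦-2}, K=[addL(-4) :: if0]>
[18] <C=6, E={z↦-4, q↦-2}, K=∅>
→ final value 6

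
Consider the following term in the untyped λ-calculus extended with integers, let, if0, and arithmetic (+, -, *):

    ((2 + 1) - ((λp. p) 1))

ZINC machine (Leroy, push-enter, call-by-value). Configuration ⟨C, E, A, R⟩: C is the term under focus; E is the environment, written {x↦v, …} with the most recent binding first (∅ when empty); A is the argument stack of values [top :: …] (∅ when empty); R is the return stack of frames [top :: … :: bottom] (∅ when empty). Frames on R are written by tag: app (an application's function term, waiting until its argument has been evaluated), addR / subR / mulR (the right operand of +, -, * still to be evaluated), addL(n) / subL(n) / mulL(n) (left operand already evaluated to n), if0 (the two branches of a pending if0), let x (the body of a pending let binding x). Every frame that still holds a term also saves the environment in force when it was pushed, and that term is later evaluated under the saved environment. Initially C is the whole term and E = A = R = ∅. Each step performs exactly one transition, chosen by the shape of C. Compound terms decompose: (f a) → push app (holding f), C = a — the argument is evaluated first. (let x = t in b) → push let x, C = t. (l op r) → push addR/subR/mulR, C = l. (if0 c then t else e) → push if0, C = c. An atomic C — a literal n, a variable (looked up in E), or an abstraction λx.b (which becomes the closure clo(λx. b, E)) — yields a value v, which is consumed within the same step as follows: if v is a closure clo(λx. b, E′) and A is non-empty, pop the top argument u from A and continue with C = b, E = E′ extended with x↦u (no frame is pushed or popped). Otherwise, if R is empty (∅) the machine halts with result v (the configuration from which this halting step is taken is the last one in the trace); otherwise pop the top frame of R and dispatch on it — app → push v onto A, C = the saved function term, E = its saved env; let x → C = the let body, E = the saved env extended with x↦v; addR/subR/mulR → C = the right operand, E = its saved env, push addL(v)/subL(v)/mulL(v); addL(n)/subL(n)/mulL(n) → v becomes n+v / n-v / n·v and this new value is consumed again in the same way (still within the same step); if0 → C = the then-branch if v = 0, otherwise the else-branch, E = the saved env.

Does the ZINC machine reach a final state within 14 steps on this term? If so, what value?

[0] <C=((2 + 1) - ((λp. p) 1)), E=∅, A=∅, R=∅>
[1] <C=(2 + 1), E=∅, A=∅, R=[subR]>
[2] <C=2, E=∅, A=∅, R=[addR :: subR]>
[3] <C=1, E=∅, A=∅, R=[addL(2) :: subR]>
[4] <C=((λp. p) 1), E=∅, A=∅, R=[subL(3)]>
[5] <C=1, E=∅, A=∅, R=[app :: subL(3)]>
[6] <C=(λp. p), E=∅, A=[1], R=[subL(3)]>
[7] <C=p, E={p↦1}, A=∅, R=[subL(3)]>
→ final value 2

Answer: 2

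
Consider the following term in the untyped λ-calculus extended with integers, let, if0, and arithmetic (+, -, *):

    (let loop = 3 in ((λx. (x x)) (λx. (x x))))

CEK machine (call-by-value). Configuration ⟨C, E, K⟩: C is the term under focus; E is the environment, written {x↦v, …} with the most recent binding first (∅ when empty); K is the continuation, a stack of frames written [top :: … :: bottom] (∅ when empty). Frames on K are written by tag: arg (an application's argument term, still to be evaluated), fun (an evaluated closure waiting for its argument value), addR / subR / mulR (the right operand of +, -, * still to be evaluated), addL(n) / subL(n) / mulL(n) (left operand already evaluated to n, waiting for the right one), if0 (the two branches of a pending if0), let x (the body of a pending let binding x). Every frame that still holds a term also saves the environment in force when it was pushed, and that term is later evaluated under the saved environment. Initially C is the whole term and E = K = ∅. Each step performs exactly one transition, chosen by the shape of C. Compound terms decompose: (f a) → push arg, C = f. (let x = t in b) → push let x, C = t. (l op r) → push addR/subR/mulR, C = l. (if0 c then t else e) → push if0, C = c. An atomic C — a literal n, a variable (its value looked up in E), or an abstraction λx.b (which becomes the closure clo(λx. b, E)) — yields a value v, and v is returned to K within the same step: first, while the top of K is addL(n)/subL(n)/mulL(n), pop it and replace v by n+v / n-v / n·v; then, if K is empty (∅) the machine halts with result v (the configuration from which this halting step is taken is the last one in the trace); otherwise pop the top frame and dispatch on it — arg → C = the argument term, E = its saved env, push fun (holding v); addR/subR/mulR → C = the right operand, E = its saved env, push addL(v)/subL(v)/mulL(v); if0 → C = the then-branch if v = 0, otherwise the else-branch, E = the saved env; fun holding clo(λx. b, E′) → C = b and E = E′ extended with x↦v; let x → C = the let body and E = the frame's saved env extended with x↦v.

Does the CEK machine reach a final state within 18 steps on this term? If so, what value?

step 0: [C=(let loop = 3 in ((λx. (x x)) (λx. (x x)))) | E=∅ | K=∅]
step 1: [C=3 | E=∅ | K=[let loop]]
step 2: [C=((λx. (x x)) (λx. (x x))) | E={loop↦3} | K=∅]
step 3: [C=(λx. (x x)) | E={loop↦3} | K=[arg]]
step 4: [C=(λx. (x x)) | E={loop↦3} | K=[fun]]
step 5: [C=(x x) | E={x↦clo(λx. (x x), {loop↦3}), loop↦3} | K=∅]
step 6: [C=x | E={x↦clo(λx. (x x), {loop↦3}), loop↦3} | K=[arg]]
step 7: [C=x | E={x↦clo(λx. (x x), {loop↦3}), loop↦3} | K=[fun]]
… configuration repeats with period 3 (steps 5–7 recur indefinitely) …

Answer: DIVERGES (no final state within 18 steps)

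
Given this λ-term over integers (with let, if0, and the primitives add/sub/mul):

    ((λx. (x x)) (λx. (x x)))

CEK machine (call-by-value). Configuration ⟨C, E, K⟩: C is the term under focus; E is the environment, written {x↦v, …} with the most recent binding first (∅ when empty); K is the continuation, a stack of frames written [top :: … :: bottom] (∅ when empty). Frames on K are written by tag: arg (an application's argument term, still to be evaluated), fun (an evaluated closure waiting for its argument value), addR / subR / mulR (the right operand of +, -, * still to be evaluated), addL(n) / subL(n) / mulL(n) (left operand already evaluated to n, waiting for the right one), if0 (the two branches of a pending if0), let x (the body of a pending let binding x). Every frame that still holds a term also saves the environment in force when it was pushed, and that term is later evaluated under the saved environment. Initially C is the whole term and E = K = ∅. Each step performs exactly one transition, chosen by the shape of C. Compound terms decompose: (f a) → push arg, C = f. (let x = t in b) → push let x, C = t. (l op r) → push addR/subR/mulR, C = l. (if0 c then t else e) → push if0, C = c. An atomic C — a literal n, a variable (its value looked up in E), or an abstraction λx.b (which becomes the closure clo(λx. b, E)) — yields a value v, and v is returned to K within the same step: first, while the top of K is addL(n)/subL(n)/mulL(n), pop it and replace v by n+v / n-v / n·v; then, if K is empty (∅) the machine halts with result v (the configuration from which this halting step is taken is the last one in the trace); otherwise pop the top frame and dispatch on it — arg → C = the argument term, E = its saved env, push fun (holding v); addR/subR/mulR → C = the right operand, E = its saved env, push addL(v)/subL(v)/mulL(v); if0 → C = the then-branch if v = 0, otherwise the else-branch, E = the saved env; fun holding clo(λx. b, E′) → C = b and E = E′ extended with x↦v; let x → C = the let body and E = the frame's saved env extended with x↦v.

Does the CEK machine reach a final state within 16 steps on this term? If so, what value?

[0] <C=((λx. (x x)) (λx. (x x))), E=∅, K=∅>
[1] <C=(λx. (x x)), E=∅, K=[arg]>
[2] <C=(λx. (x x)), E=∅, K=[fun]>
[3] <C=(x x), E={x↦clo(λx. (x x), ∅)}, K=∅>
[4] <C=x, E={x↦clo(λx. (x x), ∅)}, K=[arg]>
[5] <C=x, E={x↦clo(λx. (x x), ∅)}, K=[fun]>
… configuration repeats with period 3 (steps 3–5 recur indefinitely) …

Answer: DIVERGES (no final state within 16 steps)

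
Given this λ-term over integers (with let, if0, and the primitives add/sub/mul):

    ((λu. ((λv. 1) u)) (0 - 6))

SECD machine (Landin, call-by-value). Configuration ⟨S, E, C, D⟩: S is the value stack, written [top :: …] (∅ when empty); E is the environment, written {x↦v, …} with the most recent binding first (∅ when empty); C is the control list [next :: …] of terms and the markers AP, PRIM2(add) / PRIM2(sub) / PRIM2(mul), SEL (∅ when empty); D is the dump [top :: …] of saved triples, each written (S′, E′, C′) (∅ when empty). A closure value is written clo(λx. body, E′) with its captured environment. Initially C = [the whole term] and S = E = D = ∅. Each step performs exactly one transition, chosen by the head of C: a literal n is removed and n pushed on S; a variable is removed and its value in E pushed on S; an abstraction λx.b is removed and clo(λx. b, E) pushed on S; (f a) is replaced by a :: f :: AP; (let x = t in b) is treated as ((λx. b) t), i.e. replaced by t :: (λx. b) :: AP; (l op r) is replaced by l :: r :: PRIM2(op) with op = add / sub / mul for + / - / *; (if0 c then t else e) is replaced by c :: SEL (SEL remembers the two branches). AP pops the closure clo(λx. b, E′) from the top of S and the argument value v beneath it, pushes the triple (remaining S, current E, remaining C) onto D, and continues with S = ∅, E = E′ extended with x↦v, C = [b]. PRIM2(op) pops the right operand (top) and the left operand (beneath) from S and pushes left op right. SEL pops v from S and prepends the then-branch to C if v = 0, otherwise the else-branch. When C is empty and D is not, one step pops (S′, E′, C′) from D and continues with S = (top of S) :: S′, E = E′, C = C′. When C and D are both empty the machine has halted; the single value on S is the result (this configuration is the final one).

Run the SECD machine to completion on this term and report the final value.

t=0: [S=∅ | E=∅ | C=[((λu. ((λv. 1) u)) (0 - 6))] | D=∅]
t=1: [S=∅ | E=∅ | C=[(0 - 6) :: (λu. ((λv. 1) u)) :: AP] | D=∅]
t=2: [S=∅ | E=∅ | C=[0 :: 6 :: PRIM2(sub) :: (λu. ((λv. 1) u)) :: AP] | D=∅]
t=3: [S=[0] | E=∅ | C=[6 :: PRIM2(sub) :: (λu. ((λv. 1) u)) :: AP] | D=∅]
t=4: [S=[6 :: 0] | E=∅ | C=[PRIM2(sub) :: (λu. ((λv. 1) u)) :: AP] | D=∅]
t=5: [S=[-6] | E=∅ | C=[(λu. ((λv. 1) u)) :: AP] | D=∅]
t=6: [S=[clo(λu. ((λv. 1) u), ∅) :: -6] | E=∅ | C=[AP] | D=∅]
t=7: [S=∅ | E={u↦-6} | C=[((λv. 1) u)] | D=[(∅, ∅, ∅)]]
t=8: [S=∅ | E={u↦-6} | C=[u :: (λv. 1) :: AP] | D=[(∅, ∅, ∅)]]
t=9: [S=[-6] | E={u↦-6} | C=[(λv. 1) :: AP] | D=[(∅, ∅, ∅)]]
t=10: [S=[clo(λv. 1, {u↦-6}) :: -6] | E={u↦-6} | C=[AP] | D=[(∅, ∅, ∅)]]
t=11: [S=∅ | E={v↦-6, u↦-6} | C=[1] | D=[(∅, {u↦-6}, ∅) :: (∅, ∅, ∅)]]
t=12: [S=[1] | E={v↦-6, u↦-6} | C=∅ | D=[(∅, {u↦-6}, ∅) :: (∅, ∅, ∅)]]
t=13: [S=[1] | E={u↦-6} | C=∅ | D=[(∅, ∅, ∅)]]
t=14: [S=[1] | E=∅ | C=∅ | D=∅]
→ final value 1

Answer: 1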